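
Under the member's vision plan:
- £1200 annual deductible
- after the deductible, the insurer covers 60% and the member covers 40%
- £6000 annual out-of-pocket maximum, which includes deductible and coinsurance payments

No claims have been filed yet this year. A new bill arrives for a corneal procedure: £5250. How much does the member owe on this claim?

£2820

Nothing has been paid toward the £1200 deductible, so the first £1200 of this charge is applied there.
The remaining £4050 (= £5250 − £1200) moves to coinsurance.
40% of £4050 = £1620 falls to the member.
That puts the member's cost at £1200 + £1620 = £2820 before any cap.
Year-to-date out-of-pocket becomes £0 + £2820 = £2820, still under the £6000 maximum, so no cap applies.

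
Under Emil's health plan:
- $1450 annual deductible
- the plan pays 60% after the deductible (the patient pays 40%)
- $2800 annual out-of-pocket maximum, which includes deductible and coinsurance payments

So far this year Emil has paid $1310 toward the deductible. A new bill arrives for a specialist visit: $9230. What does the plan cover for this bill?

$7740

Deductible still to meet: $1450 − $1310 = $140.
After the $140 deductible portion, $9230 − $140 = $9090 is subject to coinsurance.
Patient's 40% share of $9090 is $3636.
That puts the patient's cost at $140 + $3636 = $3776 before any cap.
That would bring total out-of-pocket to $5086, past the $2800 cap. The patient is capped at $2800 − $1310 = $1490 on this claim.
Insurer pays the balance: $9230 − $1490 = $7740.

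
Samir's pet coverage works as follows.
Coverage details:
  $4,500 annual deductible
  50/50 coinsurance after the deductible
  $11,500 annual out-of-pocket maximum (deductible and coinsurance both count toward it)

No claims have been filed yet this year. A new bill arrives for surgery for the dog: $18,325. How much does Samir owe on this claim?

Deductible not yet touched, so the first $4,500 of the bill goes to the deductible.
The remaining $13,825 (= $18,325 − $4,500) moves to coinsurance.
Owner's 50% share of $13,825 is $6,912.50.
Owner responsibility before any cap: $4,500 + $6,912.50 = $11,412.50.
Year-to-date out-of-pocket becomes $0 + $11,412.50 = $11,412.50, still under the $11,500 maximum, so no cap applies.

$11,412.50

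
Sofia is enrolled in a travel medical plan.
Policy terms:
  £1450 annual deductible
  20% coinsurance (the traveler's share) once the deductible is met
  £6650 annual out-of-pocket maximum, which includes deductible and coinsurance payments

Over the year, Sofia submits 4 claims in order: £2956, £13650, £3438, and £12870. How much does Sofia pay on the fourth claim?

Claim 1 — £2956: deductible takes £1450, £1506 remains; traveler's 20% is £301.20. Traveler owes £1751.20 (running OOP £1751.20).
Claim 2 — £13650: deductible met; 20% of £13650 = £2730. Traveler pays £2730; OOP now £4481.20.
Claim 3 — £3438: deductible met; 20% of £3438 = £687.60. Traveler pays £687.60; OOP now £5168.80.
Claim 4 — £12870: 20% coinsurance on £12870 = £2574. OOP would hit £7742.80 > £6650, so the cap limits the traveler to £6650 − £5168.80 = £1481.20.

£1481.20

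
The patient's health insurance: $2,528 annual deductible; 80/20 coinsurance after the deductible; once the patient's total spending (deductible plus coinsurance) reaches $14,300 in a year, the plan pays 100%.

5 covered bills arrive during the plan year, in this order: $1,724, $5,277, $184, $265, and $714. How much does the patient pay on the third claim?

$36.80

Claim 1 — $1,724: fully absorbed by the deductible. Cost to patient: $1,724. OOP to date $1,724.
Claim 2 — $5,277: $804 finishes the deductible; $4,473 goes to coinsurance; coinsurance $4,473 × 20% = $894.60. Cost to patient: $1,698.60. OOP to date $3,422.60.
Claim 3 — $184: deductible already satisfied, so patient's share is 20% × $184 = $36.80. Patient owes $36.80 (running OOP $3,459.40).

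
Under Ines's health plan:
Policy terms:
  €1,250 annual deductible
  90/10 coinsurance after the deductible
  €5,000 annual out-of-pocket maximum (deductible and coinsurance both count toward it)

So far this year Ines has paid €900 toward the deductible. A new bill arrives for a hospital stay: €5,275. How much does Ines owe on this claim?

€842.50

Remaining deductible: €1,250 − €900 = €350.
That leaves €5,275 − €350 = €4,925 for coinsurance.
Patient's 10% share of €4,925 is €492.50.
That puts the patient's cost at €350 + €492.50 = €842.50 before any cap.
Year-to-date out-of-pocket becomes €900 + €842.50 = €1,742.50, still under the €5,000 maximum, so no cap applies.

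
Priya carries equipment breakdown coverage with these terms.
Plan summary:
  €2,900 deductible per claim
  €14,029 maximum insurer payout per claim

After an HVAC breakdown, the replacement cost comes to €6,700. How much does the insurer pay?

After the deductible, €6,700 − €2,900 = €3,800 remains.
€3,800 is within the €14,029 limit, so the insurer pays €3,800.

€3,800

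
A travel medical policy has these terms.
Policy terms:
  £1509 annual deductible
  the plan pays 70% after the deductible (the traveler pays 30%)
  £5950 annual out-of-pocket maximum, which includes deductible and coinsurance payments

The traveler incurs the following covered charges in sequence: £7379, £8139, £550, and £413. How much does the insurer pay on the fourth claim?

Bill 1, £7379: deductible takes £1509, £5870 remains; coinsurance £5870 × 30% = £1761. Cost to traveler: £3270. OOP to date £3270. Insurer: £7379 − £3270 = £4109.
Bill 2, £8139: 30% coinsurance on £8139 = £2441.70. Traveler pays £2441.70; OOP now £5711.70. Insurer: £8139 − £2441.70 = £5697.30.
Bill 3, £550: deductible already satisfied, so traveler's share is 30% × £550 = £165. Traveler owes £165 (running OOP £5876.70). Plan pays £550 − £165 = £385.
Bill 4, £413: deductible met; 30% of £413 = £123.90. That would push OOP to £6000.60, over the £5950 cap, so traveler pays £5950 − £5876.70 = £73.30. Insurer: £413 − £73.30 = £339.70.

£339.70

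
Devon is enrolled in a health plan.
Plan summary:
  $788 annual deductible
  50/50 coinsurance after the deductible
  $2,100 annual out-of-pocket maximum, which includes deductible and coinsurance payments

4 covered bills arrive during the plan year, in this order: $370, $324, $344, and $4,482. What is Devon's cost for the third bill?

Claim 1 — $370: fully absorbed by the deductible. Patient owes $370 (running OOP $370).
Claim 2 — $324: fully absorbed by the deductible. Patient owes $324 (running OOP $694).
Claim 3 — $344: $94 finishes the deductible; $250 goes to coinsurance; 50% of $250 = $125. Patient pays $219; OOP now $913.

$219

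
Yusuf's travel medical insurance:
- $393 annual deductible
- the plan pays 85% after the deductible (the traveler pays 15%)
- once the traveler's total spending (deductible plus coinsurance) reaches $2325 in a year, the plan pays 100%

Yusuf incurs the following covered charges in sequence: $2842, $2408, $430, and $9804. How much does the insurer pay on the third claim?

$365.50

Bill 1, $2842: $393 to deductible, leaving $2449; coinsurance $2449 × 15% = $367.35. Traveler pays $760.35; OOP now $760.35. Plan pays $2842 − $760.35 = $2081.65.
Bill 2, $2408: deductible met; 15% of $2408 = $361.20. Cost to traveler: $361.20. OOP to date $1121.55. Plan pays $2408 − $361.20 = $2046.80.
Bill 3, $430: deductible met; 15% of $430 = $64.50. Traveler pays $64.50; OOP now $1186.05. Insurer: $430 − $64.50 = $365.50.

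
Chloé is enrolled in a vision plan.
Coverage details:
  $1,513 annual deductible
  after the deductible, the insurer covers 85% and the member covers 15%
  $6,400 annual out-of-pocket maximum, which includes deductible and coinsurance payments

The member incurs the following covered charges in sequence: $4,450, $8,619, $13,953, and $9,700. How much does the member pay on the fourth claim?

Bill 1, $4,450: $1,513 finishes the deductible; $2,937 goes to coinsurance; 15% of $2,937 = $440.55. Member owes $1,953.55 (running OOP $1,953.55).
Bill 2, $8,619: 15% coinsurance on $8,619 = $1,292.85. Member pays $1,292.85; OOP now $3,246.40.
Bill 3, $13,953: 15% coinsurance on $13,953 = $2,092.95. Member pays $2,092.95; OOP now $5,339.35.
Bill 4, $9,700: deductible met; 15% of $9,700 = $1,455. That would push OOP to $6,794.35, over the $6,400 cap, so member pays $6,400 − $5,339.35 = $1,060.65.

$1,060.65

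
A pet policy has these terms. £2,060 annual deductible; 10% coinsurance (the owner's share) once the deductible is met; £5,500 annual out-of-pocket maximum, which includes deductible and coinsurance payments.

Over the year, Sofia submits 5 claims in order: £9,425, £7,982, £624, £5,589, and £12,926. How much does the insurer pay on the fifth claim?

Claim 1 — £9,425: deductible takes £2,060, £7,365 remains; coinsurance £7,365 × 10% = £736.50. Owner pays £2,796.50; OOP now £2,796.50. Plan pays £9,425 − £2,796.50 = £6,628.50.
Claim 2 — £7,982: 10% coinsurance on £7,982 = £798.20. Owner owes £798.20 (running OOP £3,594.70). Plan pays £7,982 − £798.20 = £7,183.80.
Claim 3 — £624: deductible met; 10% of £624 = £62.40. Owner pays £62.40; OOP now £3,657.10. Plan pays £624 − £62.40 = £561.60.
Claim 4 — £5,589: 10% coinsurance on £5,589 = £558.90. Owner owes £558.90 (running OOP £4,216). Plan pays £5,589 − £558.90 = £5,030.10.
Claim 5 — £12,926: 10% coinsurance on £12,926 = £1,292.60. That would push OOP to £5,508.60, over the £5,500 cap, so owner pays £5,500 − £4,216 = £1,284. Insurer: £12,926 − £1,284 = £11,642.

£11,642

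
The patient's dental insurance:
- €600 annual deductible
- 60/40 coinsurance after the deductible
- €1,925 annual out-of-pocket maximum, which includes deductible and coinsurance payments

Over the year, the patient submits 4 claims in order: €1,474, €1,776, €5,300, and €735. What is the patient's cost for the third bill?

#1 (€1,474): €600 finishes the deductible; €874 goes to coinsurance; patient's 40% is €349.60. Cost to patient: €949.60. OOP to date €949.60.
#2 (€1,776): 40% coinsurance on €1,776 = €710.40. Patient owes €710.40 (running OOP €1,660).
#3 (€5,300): 40% coinsurance on €5,300 = €2,120. OOP would hit €3,780 > €1,925, so the cap limits the patient to €1,925 − €1,660 = €265.

€265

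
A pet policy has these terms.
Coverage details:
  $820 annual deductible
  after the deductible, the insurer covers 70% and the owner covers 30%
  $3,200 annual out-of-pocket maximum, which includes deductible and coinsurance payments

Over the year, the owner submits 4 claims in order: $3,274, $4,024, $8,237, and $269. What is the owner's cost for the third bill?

$436.60

Claim 1 — $3,274: $820 finishes the deductible; $2,454 goes to coinsurance; 30% of $2,454 = $736.20. Owner owes $1,556.20 (running OOP $1,556.20).
Claim 2 — $4,024: deductible met; 30% of $4,024 = $1,207.20. Owner owes $1,207.20 (running OOP $2,763.40).
Claim 3 — $8,237: 30% coinsurance on $8,237 = $2,471.10. OOP would hit $5,234.50 > $3,200, so the cap limits the owner to $3,200 − $2,763.40 = $436.60.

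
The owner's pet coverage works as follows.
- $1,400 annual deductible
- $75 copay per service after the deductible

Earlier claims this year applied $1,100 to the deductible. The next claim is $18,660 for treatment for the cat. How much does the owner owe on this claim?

$375

Remaining deductible: $1,400 − $1,100 = $300.
After the $300 deductible portion, $18,660 − $300 = $18,360 is subject to the copay.
Copay on this service: $75.
That puts the owner's cost at $300 + $75 = $375.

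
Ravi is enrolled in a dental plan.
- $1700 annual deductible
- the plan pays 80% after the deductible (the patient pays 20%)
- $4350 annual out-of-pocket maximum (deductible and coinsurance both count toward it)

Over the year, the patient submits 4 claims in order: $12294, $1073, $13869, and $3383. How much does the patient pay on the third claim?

#1 ($12294): $1700 finishes the deductible; $10594 goes to coinsurance; 20% of $10594 = $2118.80. Cost to patient: $3818.80. OOP to date $3818.80.
#2 ($1073): 20% coinsurance on $1073 = $214.60. Patient pays $214.60; OOP now $4033.40.
#3 ($13869): 20% coinsurance on $13869 = $2773.80. Adding that to $4033.40 gives $6807.20, past the $4350 cap; patient pays only $4350 − $4033.40 = $316.60.

$316.60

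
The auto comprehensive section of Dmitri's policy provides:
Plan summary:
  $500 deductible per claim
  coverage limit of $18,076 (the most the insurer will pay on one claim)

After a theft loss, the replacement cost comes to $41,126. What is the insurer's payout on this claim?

$18,076

After the deductible, $41,126 − $500 = $40,626 remains.
Since $40,626 > $18,076, the payout is capped at $18,076.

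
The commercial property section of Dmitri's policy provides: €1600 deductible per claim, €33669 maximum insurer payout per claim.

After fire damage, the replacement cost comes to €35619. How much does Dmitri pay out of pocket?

Less the €1600 deductible: €35619 − €1600 = €34019.
The €33669 per-incident cap binds; insurer pays €33669.
The business bears the rest of the original loss: €35619 − €33669 = €1950.

€1950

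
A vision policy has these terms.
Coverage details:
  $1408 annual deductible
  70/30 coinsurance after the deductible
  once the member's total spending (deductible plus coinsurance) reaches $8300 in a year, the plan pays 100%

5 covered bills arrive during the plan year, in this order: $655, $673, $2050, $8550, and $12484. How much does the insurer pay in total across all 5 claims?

#1 ($655): fully absorbed by the deductible. Member owes $655 (running OOP $655). Insurer: $655 − $655 = $0.
#2 ($673): all of it applies to the deductible. Member pays $673; OOP now $1328. Plan pays $673 − $673 = $0.
#3 ($2050): $80 finishes the deductible; $1970 goes to coinsurance; 30% of $1970 = $591. Cost to member: $671. OOP to date $1999. Insurer: $2050 − $671 = $1379.
#4 ($8550): deductible met; 30% of $8550 = $2565. Member owes $2565 (running OOP $4564). Plan pays $8550 − $2565 = $5985.
#5 ($12484): deductible already satisfied, so member's share is 30% × $12484 = $3745.20. Adding that to $4564 gives $8309.20, past the $8300 cap; member pays only $8300 − $4564 = $3736. Plan pays $12484 − $3736 = $8748.
Insurer total: $0 + $0 + $1379 + $5985 + $8748 = $16112.

$16112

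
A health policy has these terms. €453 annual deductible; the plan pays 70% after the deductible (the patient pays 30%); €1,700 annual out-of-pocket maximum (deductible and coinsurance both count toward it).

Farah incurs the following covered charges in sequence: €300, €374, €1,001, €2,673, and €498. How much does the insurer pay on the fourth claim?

€1,871.10

#1 (€300): all of it applies to the deductible. Patient owes €300 (running OOP €300). Plan pays €300 − €300 = €0.
#2 (€374): deductible takes €153, €221 remains; 30% of €221 = €66.30. Patient pays €219.30; OOP now €519.30. Insurer: €374 − €219.30 = €154.70.
#3 (€1,001): 30% coinsurance on €1,001 = €300.30. Cost to patient: €300.30. OOP to date €819.60. Insurer: €1,001 − €300.30 = €700.70.
#4 (€2,673): 30% coinsurance on €2,673 = €801.90. Patient pays €801.90; OOP now €1,621.50. Insurer: €2,673 − €801.90 = €1,871.10.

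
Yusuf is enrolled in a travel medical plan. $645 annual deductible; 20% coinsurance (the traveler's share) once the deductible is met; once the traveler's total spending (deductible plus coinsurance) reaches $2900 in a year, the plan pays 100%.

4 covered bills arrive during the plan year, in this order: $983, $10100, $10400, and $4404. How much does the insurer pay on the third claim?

Bill 1, $983: $645 finishes the deductible; $338 goes to coinsurance; 20% of $338 = $67.60. Traveler owes $712.60 (running OOP $712.60). Insurer: $983 − $712.60 = $270.40.
Bill 2, $10100: deductible already satisfied, so traveler's share is 20% × $10100 = $2020. Traveler owes $2020 (running OOP $2732.60). Insurer: $10100 − $2020 = $8080.
Bill 3, $10400: 20% coinsurance on $10400 = $2080. That would push OOP to $4812.60, over the $2900 cap, so traveler pays $2900 − $2732.60 = $167.40. Insurer: $10400 − $167.40 = $10232.60.

$10232.60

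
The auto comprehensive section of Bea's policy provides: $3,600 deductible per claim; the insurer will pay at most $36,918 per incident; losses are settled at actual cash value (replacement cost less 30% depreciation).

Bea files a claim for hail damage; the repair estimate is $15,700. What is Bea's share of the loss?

Actual cash value after 30% depreciation: $15,700 × 70% = $10,990.
Less the $3,600 deductible: $10,990 − $3,600 = $7,390.
That's under the $36,918 cap, so the insurer reimburses the full $7,390.
Policyholder's share is the uncovered remainder: $15,700 − $7,390 = $8,310.

$8,310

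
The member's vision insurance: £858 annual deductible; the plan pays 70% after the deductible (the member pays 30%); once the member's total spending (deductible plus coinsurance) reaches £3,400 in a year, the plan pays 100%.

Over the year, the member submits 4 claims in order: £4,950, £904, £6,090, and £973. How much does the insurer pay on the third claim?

£5,046.80

Claim 1 — £4,950: deductible takes £858, £4,092 remains; member's 30% is £1,227.60. Member pays £2,085.60; OOP now £2,085.60. Plan pays £4,950 − £2,085.60 = £2,864.40.
Claim 2 — £904: 30% coinsurance on £904 = £271.20. Member owes £271.20 (running OOP £2,356.80). Plan pays £904 − £271.20 = £632.80.
Claim 3 — £6,090: 30% coinsurance on £6,090 = £1,827. Adding that to £2,356.80 gives £4,183.80, past the £3,400 cap; member pays only £3,400 − £2,356.80 = £1,043.20. Insurer: £6,090 − £1,043.20 = £5,046.80.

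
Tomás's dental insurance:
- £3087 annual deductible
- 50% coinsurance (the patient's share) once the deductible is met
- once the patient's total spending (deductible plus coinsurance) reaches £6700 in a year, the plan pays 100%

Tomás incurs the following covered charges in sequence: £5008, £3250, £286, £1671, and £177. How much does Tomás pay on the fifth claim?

Bill 1, £5008: deductible takes £3087, £1921 remains; 50% of £1921 = £960.50. Patient pays £4047.50; OOP now £4047.50.
Bill 2, £3250: deductible already satisfied, so patient's share is 50% × £3250 = £1625. Patient owes £1625 (running OOP £5672.50).
Bill 3, £286: deductible already satisfied, so patient's share is 50% × £286 = £143. Cost to patient: £143. OOP to date £5815.50.
Bill 4, £1671: 50% coinsurance on £1671 = £835.50. Cost to patient: £835.50. OOP to date £6651.
Bill 5, £177: deductible already satisfied, so patient's share is 50% × £177 = £88.50. OOP would hit £6739.50 > £6700, so the cap limits the patient to £6700 − £6651 = £49.

£49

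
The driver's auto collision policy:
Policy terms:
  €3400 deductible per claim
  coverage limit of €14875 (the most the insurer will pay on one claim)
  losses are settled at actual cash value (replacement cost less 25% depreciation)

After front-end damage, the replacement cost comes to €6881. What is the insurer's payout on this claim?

€1760.75

Depreciate 25%: the covered value is €6881 × 0.75 = €5160.75.
After the deductible, €5160.75 − €3400 = €1760.75 remains.
That's under the €14875 cap, so the insurer reimburses the full €1760.75.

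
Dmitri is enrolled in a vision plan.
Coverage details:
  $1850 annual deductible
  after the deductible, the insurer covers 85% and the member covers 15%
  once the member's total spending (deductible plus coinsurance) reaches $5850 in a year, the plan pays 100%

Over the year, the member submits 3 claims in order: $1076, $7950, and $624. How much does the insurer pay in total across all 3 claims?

Bill 1, $1076: fully absorbed by the deductible. Cost to member: $1076. OOP to date $1076. Plan pays $1076 − $1076 = $0.
Bill 2, $7950: deductible takes $774, $7176 remains; 15% of $7176 = $1076.40. Member owes $1850.40 (running OOP $2926.40). Plan pays $7950 − $1850.40 = $6099.60.
Bill 3, $624: 15% coinsurance on $624 = $93.60. Member owes $93.60 (running OOP $3020). Insurer: $624 − $93.60 = $530.40.
Insurer total = bills − member's total = $9650 − $3020 = $6630.

$6630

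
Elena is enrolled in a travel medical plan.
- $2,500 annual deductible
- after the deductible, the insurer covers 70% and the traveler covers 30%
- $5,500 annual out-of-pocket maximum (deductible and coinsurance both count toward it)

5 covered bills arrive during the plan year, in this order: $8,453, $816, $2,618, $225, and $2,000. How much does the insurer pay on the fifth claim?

$1,883.60

Claim 1 ($8,453): $2,500 to deductible, leaving $5,953; coinsurance $5,953 × 30% = $1,785.90. Traveler owes $4,285.90 (running OOP $4,285.90). Plan pays $8,453 − $4,285.90 = $4,167.10.
Claim 2 ($816): deductible met; 30% of $816 = $244.80. Cost to traveler: $244.80. OOP to date $4,530.70. Plan pays $816 − $244.80 = $571.20.
Claim 3 ($2,618): deductible met; 30% of $2,618 = $785.40. Cost to traveler: $785.40. OOP to date $5,316.10. Plan pays $2,618 − $785.40 = $1,832.60.
Claim 4 ($225): 30% coinsurance on $225 = $67.50. Traveler owes $67.50 (running OOP $5,383.60). Insurer: $225 − $67.50 = $157.50.
Claim 5 ($2,000): 30% coinsurance on $2,000 = $600. Adding that to $5,383.60 gives $5,983.60, past the $5,500 cap; traveler pays only $5,500 − $5,383.60 = $116.40. Plan pays $2,000 − $116.40 = $1,883.60.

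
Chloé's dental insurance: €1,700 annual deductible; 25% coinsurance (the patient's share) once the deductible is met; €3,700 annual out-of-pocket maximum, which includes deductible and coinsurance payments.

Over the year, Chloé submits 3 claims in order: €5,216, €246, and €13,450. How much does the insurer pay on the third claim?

€12,390.50

#1 (€5,216): deductible takes €1,700, €3,516 remains; 25% of €3,516 = €879. Patient pays €2,579; OOP now €2,579. Insurer: €5,216 − €2,579 = €2,637.
#2 (€246): 25% coinsurance on €246 = €61.50. Cost to patient: €61.50. OOP to date €2,640.50. Insurer: €246 − €61.50 = €184.50.
#3 (€13,450): deductible already satisfied, so patient's share is 25% × €13,450 = €3,362.50. Adding that to €2,640.50 gives €6,003, past the €3,700 cap; patient pays only €3,700 − €2,640.50 = €1,059.50. Plan pays €13,450 − €1,059.50 = €12,390.50.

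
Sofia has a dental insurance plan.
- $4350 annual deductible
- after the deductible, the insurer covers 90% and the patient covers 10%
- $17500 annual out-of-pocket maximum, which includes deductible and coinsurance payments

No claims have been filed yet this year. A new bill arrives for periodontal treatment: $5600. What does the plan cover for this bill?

The full $4350 deductible is still open; $4350 of this bill applies to it.
The remaining $1250 (= $5600 − $4350) moves to coinsurance.
Coinsurance: $1250 × 10% = $125.
So the patient owes $4350 + $125 = $4475 before any cap.
Year-to-date out-of-pocket becomes $0 + $4475 = $4475, still under the $17500 maximum, so no cap applies.
The plan picks up $5600 − $4475 = $1125.

$1125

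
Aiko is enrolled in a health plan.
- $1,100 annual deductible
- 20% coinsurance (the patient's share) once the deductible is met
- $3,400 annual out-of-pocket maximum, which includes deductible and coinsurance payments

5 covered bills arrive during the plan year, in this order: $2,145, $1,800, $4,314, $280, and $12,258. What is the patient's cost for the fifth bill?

$812.20

Claim 1 — $2,145: $1,100 to deductible, leaving $1,045; patient's 20% is $209. Cost to patient: $1,309. OOP to date $1,309.
Claim 2 — $1,800: deductible already satisfied, so patient's share is 20% × $1,800 = $360. Cost to patient: $360. OOP to date $1,669.
Claim 3 — $4,314: deductible met; 20% of $4,314 = $862.80. Cost to patient: $862.80. OOP to date $2,531.80.
Claim 4 — $280: deductible met; 20% of $280 = $56. Cost to patient: $56. OOP to date $2,587.80.
Claim 5 — $12,258: 20% coinsurance on $12,258 = $2,451.60. That would push OOP to $5,039.40, over the $3,400 cap, so patient pays $3,400 − $2,587.80 = $812.20.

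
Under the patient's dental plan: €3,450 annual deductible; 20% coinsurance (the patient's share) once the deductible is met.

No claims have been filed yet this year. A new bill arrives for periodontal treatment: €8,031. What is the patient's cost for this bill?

Nothing has been paid toward the €3,450 deductible, so the first €3,450 of this charge is applied there.
That leaves €8,031 − €3,450 = €4,581 for coinsurance.
Coinsurance: €4,581 × 20% = €916.20.
So the patient owes €3,450 + €916.20 = €4,366.20.

€4,366.20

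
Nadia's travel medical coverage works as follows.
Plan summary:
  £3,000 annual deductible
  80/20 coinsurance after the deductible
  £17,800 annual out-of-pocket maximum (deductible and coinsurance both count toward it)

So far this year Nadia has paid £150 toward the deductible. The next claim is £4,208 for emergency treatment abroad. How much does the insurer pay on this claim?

£150 of the £3,000 deductible is already met, leaving £2,850.
That leaves £4,208 − £2,850 = £1,358 for coinsurance.
20% of £1,358 = £271.60 falls to the traveler.
So the traveler owes £2,850 + £271.60 = £3,121.60 before any cap.
Total out-of-pocket so far would be £150 + £3,121.60 = £3,271.60, below the £17,800 cap — no reduction.
Insurer pays the balance: £4,208 − £3,121.60 = £1,086.40.

£1,086.40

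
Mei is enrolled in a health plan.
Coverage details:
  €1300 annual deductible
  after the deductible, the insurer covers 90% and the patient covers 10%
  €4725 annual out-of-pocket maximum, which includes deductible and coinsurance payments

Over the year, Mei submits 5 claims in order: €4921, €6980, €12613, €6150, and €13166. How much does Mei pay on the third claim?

#1 (€4921): €1300 to deductible, leaving €3621; coinsurance €3621 × 10% = €362.10. Cost to patient: €1662.10. OOP to date €1662.10.
#2 (€6980): 10% coinsurance on €6980 = €698. Patient owes €698 (running OOP €2360.10).
#3 (€12613): 10% coinsurance on €12613 = €1261.30. Cost to patient: €1261.30. OOP to date €3621.40.

€1261.30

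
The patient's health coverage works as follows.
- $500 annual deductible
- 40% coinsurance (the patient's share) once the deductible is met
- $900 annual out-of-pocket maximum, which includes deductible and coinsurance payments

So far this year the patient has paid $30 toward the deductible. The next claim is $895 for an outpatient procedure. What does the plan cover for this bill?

$255

Deductible still to meet: $500 − $30 = $470.
That leaves $895 − $470 = $425 for coinsurance.
40% of $425 = $170 falls to the patient.
Patient responsibility before any cap: $470 + $170 = $640.
Cumulative spending $30 + $640 = $670 stays under the $900 maximum.
Insurer pays the balance: $895 − $640 = $255.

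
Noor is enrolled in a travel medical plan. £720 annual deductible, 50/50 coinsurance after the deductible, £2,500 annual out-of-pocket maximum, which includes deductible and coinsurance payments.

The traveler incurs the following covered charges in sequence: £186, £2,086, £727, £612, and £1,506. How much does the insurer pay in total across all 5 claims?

#1 (£186): fully absorbed by the deductible. Cost to traveler: £186. OOP to date £186. Plan pays £186 − £186 = £0.
#2 (£2,086): deductible takes £534, £1,552 remains; 50% of £1,552 = £776. Traveler owes £1,310 (running OOP £1,496). Plan pays £2,086 − £1,310 = £776.
#3 (£727): 50% coinsurance on £727 = £363.50. Traveler owes £363.50 (running OOP £1,859.50). Plan pays £727 − £363.50 = £363.50.
#4 (£612): 50% coinsurance on £612 = £306. Traveler owes £306 (running OOP £2,165.50). Insurer: £612 − £306 = £306.
#5 (£1,506): deductible already satisfied, so traveler's share is 50% × £1,506 = £753. OOP would hit £2,918.50 > £2,500, so the cap limits the traveler to £2,500 − £2,165.50 = £334.50. Plan pays £1,506 − £334.50 = £1,171.50.
Insurer total = bills − traveler's total = £5,117 − £2,500 = £2,617.

£2,617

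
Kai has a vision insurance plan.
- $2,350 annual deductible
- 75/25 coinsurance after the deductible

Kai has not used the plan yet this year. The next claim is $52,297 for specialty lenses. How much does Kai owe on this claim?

Deductible not yet touched, so the first $2,350 of the bill goes to the deductible.
After the $2,350 deductible portion, $52,297 − $2,350 = $49,947 is subject to coinsurance.
25% of $49,947 = $12,486.75 falls to the member.
That puts the member's cost at $2,350 + $12,486.75 = $14,836.75.

$14,836.75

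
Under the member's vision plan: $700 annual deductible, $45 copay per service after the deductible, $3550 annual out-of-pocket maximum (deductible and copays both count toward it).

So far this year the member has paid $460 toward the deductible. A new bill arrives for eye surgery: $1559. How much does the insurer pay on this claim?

$1274

Remaining deductible: $700 − $460 = $240.
After the $240 deductible portion, $1559 − $240 = $1319 is subject to the copay.
Copay on this service: $45.
That puts the member's cost at $240 + $45 = $285 before any cap.
Cumulative spending $460 + $285 = $745 stays under the $3550 maximum.
The plan picks up $1559 − $285 = $1274.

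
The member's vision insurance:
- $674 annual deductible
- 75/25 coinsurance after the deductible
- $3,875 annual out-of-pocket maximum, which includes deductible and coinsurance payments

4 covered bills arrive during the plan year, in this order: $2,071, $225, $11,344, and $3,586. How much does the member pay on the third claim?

#1 ($2,071): $674 finishes the deductible; $1,397 goes to coinsurance; 25% of $1,397 = $349.25. Member owes $1,023.25 (running OOP $1,023.25).
#2 ($225): 25% coinsurance on $225 = $56.25. Member owes $56.25 (running OOP $1,079.50).
#3 ($11,344): 25% coinsurance on $11,344 = $2,836. That would push OOP to $3,915.50, over the $3,875 cap, so member pays $3,875 − $1,079.50 = $2,795.50.

$2,795.50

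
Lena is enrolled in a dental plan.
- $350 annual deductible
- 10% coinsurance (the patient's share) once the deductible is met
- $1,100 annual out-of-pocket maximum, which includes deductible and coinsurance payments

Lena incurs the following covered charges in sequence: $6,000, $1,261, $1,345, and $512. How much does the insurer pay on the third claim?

#1 ($6,000): $350 to deductible, leaving $5,650; coinsurance $5,650 × 10% = $565. Cost to patient: $915. OOP to date $915. Insurer: $6,000 − $915 = $5,085.
#2 ($1,261): deductible met; 10% of $1,261 = $126.10. Cost to patient: $126.10. OOP to date $1,041.10. Plan pays $1,261 − $126.10 = $1,134.90.
#3 ($1,345): deductible met; 10% of $1,345 = $134.50. Adding that to $1,041.10 gives $1,175.60, past the $1,100 cap; patient pays only $1,100 − $1,041.10 = $58.90. Plan pays $1,345 − $58.90 = $1,286.10.

$1,286.10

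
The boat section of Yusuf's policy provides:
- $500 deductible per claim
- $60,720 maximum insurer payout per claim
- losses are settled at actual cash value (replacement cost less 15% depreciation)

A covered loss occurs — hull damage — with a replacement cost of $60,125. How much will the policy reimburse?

Depreciate 15%: the covered value is $60,125 × 0.85 = $51,106.25.
Subtract the deductible: $51,106.25 − $500 = $50,606.25.
That's under the $60,720 cap, so the insurer reimburses the full $50,606.25.

$50,606.25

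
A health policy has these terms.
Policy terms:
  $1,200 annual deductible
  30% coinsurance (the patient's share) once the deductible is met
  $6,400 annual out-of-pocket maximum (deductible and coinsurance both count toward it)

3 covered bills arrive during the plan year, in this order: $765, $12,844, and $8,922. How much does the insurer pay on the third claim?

$7,444.70

Claim 1 ($765): fully absorbed by the deductible. Patient pays $765; OOP now $765. Insurer: $765 − $765 = $0.
Claim 2 ($12,844): deductible takes $435, $12,409 remains; patient's 30% is $3,722.70. Patient owes $4,157.70 (running OOP $4,922.70). Insurer: $12,844 − $4,157.70 = $8,686.30.
Claim 3 ($8,922): 30% coinsurance on $8,922 = $2,676.60. Adding that to $4,922.70 gives $7,599.30, past the $6,400 cap; patient pays only $6,400 − $4,922.70 = $1,477.30. Plan pays $8,922 − $1,477.30 = $7,444.70.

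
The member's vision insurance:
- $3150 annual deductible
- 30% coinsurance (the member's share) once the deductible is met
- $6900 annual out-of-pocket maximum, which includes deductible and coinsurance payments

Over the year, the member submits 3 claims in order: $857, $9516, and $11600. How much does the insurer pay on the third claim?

#1 ($857): all of it applies to the deductible. Cost to member: $857. OOP to date $857. Insurer: $857 − $857 = $0.
#2 ($9516): deductible takes $2293, $7223 remains; 30% of $7223 = $2166.90. Member pays $4459.90; OOP now $5316.90. Plan pays $9516 − $4459.90 = $5056.10.
#3 ($11600): 30% coinsurance on $11600 = $3480. OOP would hit $8796.90 > $6900, so the cap limits the member to $6900 − $5316.90 = $1583.10. Insurer: $11600 − $1583.10 = $10016.90.

$10016.90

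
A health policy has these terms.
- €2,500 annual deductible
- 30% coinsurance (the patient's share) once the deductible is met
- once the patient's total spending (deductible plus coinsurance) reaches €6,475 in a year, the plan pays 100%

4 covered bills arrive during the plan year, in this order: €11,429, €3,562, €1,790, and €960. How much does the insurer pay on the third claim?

€1,562.30

Bill 1, €11,429: deductible takes €2,500, €8,929 remains; coinsurance €8,929 × 30% = €2,678.70. Patient owes €5,178.70 (running OOP €5,178.70). Plan pays €11,429 − €5,178.70 = €6,250.30.
Bill 2, €3,562: deductible already satisfied, so patient's share is 30% × €3,562 = €1,068.60. Patient owes €1,068.60 (running OOP €6,247.30). Insurer: €3,562 − €1,068.60 = €2,493.40.
Bill 3, €1,790: 30% coinsurance on €1,790 = €537. Adding that to €6,247.30 gives €6,784.30, past the €6,475 cap; patient pays only €6,475 − €6,247.30 = €227.70. Insurer: €1,790 − €227.70 = €1,562.30.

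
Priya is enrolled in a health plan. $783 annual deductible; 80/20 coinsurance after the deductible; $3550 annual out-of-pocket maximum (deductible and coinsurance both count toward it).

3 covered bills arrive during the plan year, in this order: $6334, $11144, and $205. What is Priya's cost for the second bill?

Claim 1 — $6334: $783 finishes the deductible; $5551 goes to coinsurance; coinsurance $5551 × 20% = $1110.20. Cost to patient: $1893.20. OOP to date $1893.20.
Claim 2 — $11144: 20% coinsurance on $11144 = $2228.80. That would push OOP to $4122, over the $3550 cap, so patient pays $3550 − $1893.20 = $1656.80.

$1656.80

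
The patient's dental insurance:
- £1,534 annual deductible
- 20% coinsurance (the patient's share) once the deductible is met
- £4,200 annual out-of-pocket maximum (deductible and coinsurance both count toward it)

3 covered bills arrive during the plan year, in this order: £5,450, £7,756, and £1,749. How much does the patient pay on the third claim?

Claim 1 — £5,450: deductible takes £1,534, £3,916 remains; coinsurance £3,916 × 20% = £783.20. Cost to patient: £2,317.20. OOP to date £2,317.20.
Claim 2 — £7,756: 20% coinsurance on £7,756 = £1,551.20. Cost to patient: £1,551.20. OOP to date £3,868.40.
Claim 3 — £1,749: deductible already satisfied, so patient's share is 20% × £1,749 = £349.80. That would push OOP to £4,218.20, over the £4,200 cap, so patient pays £4,200 − £3,868.40 = £331.60.

£331.60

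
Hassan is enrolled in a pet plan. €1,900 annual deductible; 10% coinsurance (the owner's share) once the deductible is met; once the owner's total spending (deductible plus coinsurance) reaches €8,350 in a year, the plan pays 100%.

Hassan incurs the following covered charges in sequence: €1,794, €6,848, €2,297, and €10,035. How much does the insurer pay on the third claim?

Claim 1 — €1,794: fully absorbed by the deductible. Owner owes €1,794 (running OOP €1,794). Plan pays €1,794 − €1,794 = €0.
Claim 2 — €6,848: €106 to deductible, leaving €6,742; 10% of €6,742 = €674.20. Owner owes €780.20 (running OOP €2,574.20). Plan pays €6,848 − €780.20 = €6,067.80.
Claim 3 — €2,297: 10% coinsurance on €2,297 = €229.70. Owner owes €229.70 (running OOP €2,803.90). Plan pays €2,297 − €229.70 = €2,067.30.

€2,067.30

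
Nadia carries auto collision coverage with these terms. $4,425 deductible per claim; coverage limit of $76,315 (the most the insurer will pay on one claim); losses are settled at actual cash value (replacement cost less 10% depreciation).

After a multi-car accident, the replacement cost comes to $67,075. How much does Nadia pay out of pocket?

Depreciate 10%: the covered value is $67,075 × 0.9 = $60,367.50.
Less the $4,425 deductible: $60,367.50 − $4,425 = $55,942.50.
$55,942.50 is within the $76,315 limit, so the insurer pays $55,942.50.
Driver's share is the uncovered remainder: $67,075 − $55,942.50 = $11,132.50.

$11,132.50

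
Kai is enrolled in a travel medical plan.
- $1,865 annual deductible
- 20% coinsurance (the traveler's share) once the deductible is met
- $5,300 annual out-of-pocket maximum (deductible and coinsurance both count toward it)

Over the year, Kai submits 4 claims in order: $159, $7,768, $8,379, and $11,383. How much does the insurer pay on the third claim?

$6,703.20

#1 ($159): all of it applies to the deductible. Traveler pays $159; OOP now $159. Insurer: $159 − $159 = $0.
#2 ($7,768): $1,706 finishes the deductible; $6,062 goes to coinsurance; traveler's 20% is $1,212.40. Cost to traveler: $2,918.40. OOP to date $3,077.40. Plan pays $7,768 − $2,918.40 = $4,849.60.
#3 ($8,379): 20% coinsurance on $8,379 = $1,675.80. Traveler pays $1,675.80; OOP now $4,753.20. Plan pays $8,379 − $1,675.80 = $6,703.20.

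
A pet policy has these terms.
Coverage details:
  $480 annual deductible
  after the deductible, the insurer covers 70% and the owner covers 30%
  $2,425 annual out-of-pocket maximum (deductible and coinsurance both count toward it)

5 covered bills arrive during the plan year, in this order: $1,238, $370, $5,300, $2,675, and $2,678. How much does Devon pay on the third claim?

$1,590

#1 ($1,238): deductible takes $480, $758 remains; coinsurance $758 × 30% = $227.40. Owner owes $707.40 (running OOP $707.40).
#2 ($370): 30% coinsurance on $370 = $111. Cost to owner: $111. OOP to date $818.40.
#3 ($5,300): 30% coinsurance on $5,300 = $1,590. Owner pays $1,590; OOP now $2,408.40.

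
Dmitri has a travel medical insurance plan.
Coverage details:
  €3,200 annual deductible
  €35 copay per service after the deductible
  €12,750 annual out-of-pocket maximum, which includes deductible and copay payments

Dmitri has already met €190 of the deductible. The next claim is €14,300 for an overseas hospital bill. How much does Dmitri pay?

€3,045

Deductible still to meet: €3,200 − €190 = €3,010.
After the €3,010 deductible portion, €14,300 − €3,010 = €11,290 is subject to the copay.
Copay on this service: €35.
That puts the traveler's cost at €3,010 + €35 = €3,045 before any cap.
Total out-of-pocket so far would be €190 + €3,045 = €3,235, below the €12,750 cap — no reduction.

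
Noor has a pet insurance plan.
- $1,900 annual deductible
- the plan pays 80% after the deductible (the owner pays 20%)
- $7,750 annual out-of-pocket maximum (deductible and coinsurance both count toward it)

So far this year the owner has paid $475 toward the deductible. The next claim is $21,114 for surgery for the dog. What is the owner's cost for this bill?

$5,362.80

Remaining deductible: $1,900 − $475 = $1,425.
That leaves $21,114 − $1,425 = $19,689 for coinsurance.
Coinsurance: $19,689 × 20% = $3,937.80.
Owner responsibility before any cap: $1,425 + $3,937.80 = $5,362.80.
Cumulative spending $475 + $5,362.80 = $5,837.80 stays under the $7,750 maximum.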